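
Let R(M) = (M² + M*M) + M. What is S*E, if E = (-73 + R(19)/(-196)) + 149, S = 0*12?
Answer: 0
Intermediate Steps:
R(M) = M + 2*M² (R(M) = (M² + M²) + M = 2*M² + M = M + 2*M²)
S = 0
E = 14155/196 (E = (-73 + (19*(1 + 2*19))/(-196)) + 149 = (-73 + (19*(1 + 38))*(-1/196)) + 149 = (-73 + (19*39)*(-1/196)) + 149 = (-73 + 741*(-1/196)) + 149 = (-73 - 741/196) + 149 = -15049/196 + 149 = 14155/196 ≈ 72.219)
S*E = 0*(14155/196) = 0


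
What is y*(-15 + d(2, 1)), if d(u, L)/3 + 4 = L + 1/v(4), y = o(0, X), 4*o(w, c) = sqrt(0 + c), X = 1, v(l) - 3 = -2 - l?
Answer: -25/4 ≈ -6.2500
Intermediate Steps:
v(l) = 1 - l (v(l) = 3 + (-2 - l) = 1 - l)
o(w, c) = sqrt(c)/4 (o(w, c) = sqrt(0 + c)/4 = sqrt(c)/4)
y = 1/4 (y = sqrt(1)/4 = (1/4)*1 = 1/4 ≈ 0.25000)
d(u, L) = -13 + 3*L (d(u, L) = -12 + 3*(L + 1/(1 - 1*4)) = -12 + 3*(L + 1/(1 - 4)) = -12 + 3*(L + 1/(-3)) = -12 + 3*(L - 1/3) = -12 + 3*(-1/3 + L) = -12 + (-1 + 3*L) = -13 + 3*L)
y*(-15 + d(2, 1)) = (-15 + (-13 + 3*1))/4 = (-15 + (-13 + 3))/4 = (-15 - 10)/4 = (1/4)*(-25) = -25/4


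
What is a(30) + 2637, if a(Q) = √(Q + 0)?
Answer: 2637 + √30 ≈ 2642.5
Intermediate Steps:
a(Q) = √Q
a(30) + 2637 = √30 + 2637 = 2637 + √30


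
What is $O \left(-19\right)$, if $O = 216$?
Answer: $-4104$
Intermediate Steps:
$O \left(-19\right) = 216 \left(-19\right) = -4104$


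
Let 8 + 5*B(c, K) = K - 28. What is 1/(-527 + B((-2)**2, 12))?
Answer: -5/2659 ≈ -0.0018804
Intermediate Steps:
B(c, K) = -36/5 + K/5 (B(c, K) = -8/5 + (K - 28)/5 = -8/5 + (-28 + K)/5 = -8/5 + (-28/5 + K/5) = -36/5 + K/5)
1/(-527 + B((-2)**2, 12)) = 1/(-527 + (-36/5 + (1/5)*12)) = 1/(-527 + (-36/5 + 12/5)) = 1/(-527 - 24/5) = 1/(-2659/5) = -5/2659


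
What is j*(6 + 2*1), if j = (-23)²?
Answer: 4232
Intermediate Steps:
j = 529
j*(6 + 2*1) = 529*(6 + 2*1) = 529*(6 + 2) = 529*8 = 4232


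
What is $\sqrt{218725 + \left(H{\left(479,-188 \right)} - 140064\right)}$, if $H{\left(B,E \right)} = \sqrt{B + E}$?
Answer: $\sqrt{78661 + \sqrt{291}} \approx 280.5$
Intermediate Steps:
$\sqrt{218725 + \left(H{\left(479,-188 \right)} - 140064\right)} = \sqrt{218725 + \left(\sqrt{479 - 188} - 140064\right)} = \sqrt{218725 - \left(140064 - \sqrt{291}\right)} = \sqrt{78661 + \sqrt{291}}$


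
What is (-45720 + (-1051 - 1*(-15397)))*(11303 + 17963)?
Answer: -918191484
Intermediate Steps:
(-45720 + (-1051 - 1*(-15397)))*(11303 + 17963) = (-45720 + (-1051 + 15397))*29266 = (-45720 + 14346)*29266 = -31374*29266 = -918191484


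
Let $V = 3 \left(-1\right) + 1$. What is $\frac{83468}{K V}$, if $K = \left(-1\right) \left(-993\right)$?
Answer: $- \frac{41734}{993} \approx -42.028$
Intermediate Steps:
$V = -2$ ($V = -3 + 1 = -2$)
$K = 993$
$\frac{83468}{K V} = \frac{83468}{993 \left(-2\right)} = \frac{83468}{-1986} = 83468 \left(- \frac{1}{1986}\right) = - \frac{41734}{993}$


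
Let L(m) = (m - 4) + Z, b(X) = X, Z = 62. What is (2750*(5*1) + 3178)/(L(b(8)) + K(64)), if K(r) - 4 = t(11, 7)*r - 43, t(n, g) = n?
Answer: 16928/731 ≈ 23.157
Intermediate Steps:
K(r) = -39 + 11*r (K(r) = 4 + (11*r - 43) = 4 + (-43 + 11*r) = -39 + 11*r)
L(m) = 58 + m (L(m) = (m - 4) + 62 = (-4 + m) + 62 = 58 + m)
(2750*(5*1) + 3178)/(L(b(8)) + K(64)) = (2750*(5*1) + 3178)/((58 + 8) + (-39 + 11*64)) = (2750*5 + 3178)/(66 + (-39 + 704)) = (13750 + 3178)/(66 + 665) = 16928/731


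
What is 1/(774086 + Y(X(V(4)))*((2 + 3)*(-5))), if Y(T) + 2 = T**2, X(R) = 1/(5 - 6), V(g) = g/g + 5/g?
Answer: 1/774111 ≈ 1.2918e-6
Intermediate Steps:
V(g) = 1 + 5/g
X(R) = -1 (X(R) = 1/(-1) = -1)
Y(T) = -2 + T**2
1/(774086 + Y(X(V(4)))*((2 + 3)*(-5))) = 1/(774086 + (-2 + (-1)**2)*((2 + 3)*(-5))) = 1/(774086 + (-2 + 1)*(5*(-5))) = 1/(774086 - 1*(-25)) = 1/(774086 + 25) = 1/774111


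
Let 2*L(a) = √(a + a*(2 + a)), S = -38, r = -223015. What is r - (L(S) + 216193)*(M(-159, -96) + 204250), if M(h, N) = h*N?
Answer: -47457613217 - 109757*√1330 ≈ -4.7462e+10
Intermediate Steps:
L(a) = √(a + a*(2 + a))/2
M(h, N) = N*h
r - (L(S) + 216193)*(M(-159, -96) + 204250) = -223015 - (√(-38*(3 - 38))/2 + 216193)*(-96*(-159) + 204250) = -223015 - (√(-38*(-35))/2 + 216193)*(15264 + 204250) = -223015 - (√1330/2 + 216193)*219514 = -223015 - (216193 + √1330/2)*219514 = -223015 - (47457390202 + 109757*√1330) = -223015 + (-47457390202 - 109757*√1330) = -47457613217 - 109757*√1330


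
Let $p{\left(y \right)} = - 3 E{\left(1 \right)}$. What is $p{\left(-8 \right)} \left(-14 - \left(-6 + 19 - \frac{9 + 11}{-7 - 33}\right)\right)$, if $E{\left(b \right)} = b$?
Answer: $\frac{165}{2} \approx 82.5$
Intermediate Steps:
$p{\left(y \right)} = -3$ ($p{\left(y \right)} = \left(-3\right) 1 = -3$)
$p{\left(-8 \right)} \left(-14 - \left(-6 + 19 - \frac{9 + 11}{-7 - 33}\right)\right) = - 3 \left(-14 - \left(-6 + 19 - \frac{9 + 11}{-7 - 33}\right)\right) = - 3 \left(-14 + \left(\frac{20}{-40} - \left(-6 + 19\right)\right)\right) = - 3 \left(-14 + \left(20 \left(- \frac{1}{40}\right) - 13\right)\right) = - 3 \left(-14 - \frac{27}{2}\right) = \left(-3\right) \left(- \frac{55}{2}\right) = \frac{165}{2}$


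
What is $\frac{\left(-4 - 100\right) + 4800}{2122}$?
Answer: $\frac{2348}{1061} \approx 2.213$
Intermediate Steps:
$\frac{\left(-4 - 100\right) + 4800}{2122} = \left(\left(-4 - 100\right) + 4800\right) \frac{1}{2122} = \left(-104 + 4800\right) \frac{1}{2122} = 4696 \cdot \frac{1}{2122} = \frac{2348}{1061}$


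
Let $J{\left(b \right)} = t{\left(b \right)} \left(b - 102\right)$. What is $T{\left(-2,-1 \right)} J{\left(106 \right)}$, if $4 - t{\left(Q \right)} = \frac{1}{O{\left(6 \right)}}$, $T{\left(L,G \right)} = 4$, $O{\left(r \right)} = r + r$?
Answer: $\frac{188}{3} \approx 62.667$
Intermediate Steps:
$O{\left(r \right)} = 2 r$
$t{\left(Q \right)} = \frac{47}{12}$ ($t{\left(Q \right)} = 4 - \frac{1}{2 \cdot 6} = 4 - \frac{1}{12} = \frac{47}{12}$)
$J{\left(b \right)} = - \frac{799}{2} + \frac{47 b}{12}$ ($J{\left(b \right)} = \frac{47 \left(b - 102\right)}{12} = \frac{47 \left(-102 + b\right)}{12} = - \frac{799}{2} + \frac{47 b}{12}$)
$T{\left(-2,-1 \right)} J{\left(106 \right)} = 4 \left(- \frac{799}{2} + \frac{47}{12} \cdot 106\right) = 4 \left(- \frac{799}{2} + \frac{2491}{6}\right) = 4 \cdot \frac{47}{3} = \frac{188}{3}$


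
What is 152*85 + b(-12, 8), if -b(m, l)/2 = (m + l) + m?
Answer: 12952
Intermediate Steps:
b(m, l) = -4*m - 2*l (b(m, l) = -2*((m + l) + m) = -2*((l + m) + m) = -2*(l + 2*m) = -4*m - 2*l)
152*85 + b(-12, 8) = 152*85 + (-4*(-12) - 2*8) = 12920 + (48 - 16) = 12920 + 32 = 12952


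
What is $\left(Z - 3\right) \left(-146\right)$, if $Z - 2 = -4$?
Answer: $730$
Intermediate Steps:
$Z = -2$ ($Z = 2 - 4 = -2$)
$\left(Z - 3\right) \left(-146\right) = \left(-2 - 3\right) \left(-146\right) = \left(-5\right) \left(-146\right) = 730$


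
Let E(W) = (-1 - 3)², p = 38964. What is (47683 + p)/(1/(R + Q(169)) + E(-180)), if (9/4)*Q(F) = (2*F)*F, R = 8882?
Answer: 26724187622/4934825 ≈ 5415.4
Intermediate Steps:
E(W) = 16 (E(W) = (-4)² = 16)
Q(F) = 8*F²/9 (Q(F) = 4*((2*F)*F)/9 = 4*(2*F²)/9 = 8*F²/9)
(47683 + p)/(1/(R + Q(169)) + E(-180)) = (47683 + 38964)/(1/(8882 + (8/9)*169²) + 16) = 86647/(1/(8882 + (8/9)*28561) + 16) = 86647/(1/(8882 + 228488/9) + 16) = 86647/(1/(308426/9) + 16) = 86647/(9/308426 + 16) = 86647/(4934825/308426) = 86647*(308426/4934825) = 26724187622/4934825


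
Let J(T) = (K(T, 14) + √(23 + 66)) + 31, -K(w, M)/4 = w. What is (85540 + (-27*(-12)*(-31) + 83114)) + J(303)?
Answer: 157429 + √89 ≈ 1.5744e+5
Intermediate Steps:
K(w, M) = -4*w
J(T) = 31 + √89 - 4*T (J(T) = (-4*T + √(23 + 66)) + 31 = (-4*T + √89) + 31 = (√89 - 4*T) + 31 = 31 + √89 - 4*T)
(85540 + (-27*(-12)*(-31) + 83114)) + J(303) = (85540 + (-27*(-12)*(-31) + 83114)) + (31 + √89 - 4*303) = (85540 + (324*(-31) + 83114)) + (31 + √89 - 1212) = (85540 + (-10044 + 83114)) + (-1181 + √89) = (85540 + 73070) + (-1181 + √89) = 158610 + (-1181 + √89) = 157429 + √89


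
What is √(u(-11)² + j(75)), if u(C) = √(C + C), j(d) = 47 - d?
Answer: 5*I*√2 ≈ 7.0711*I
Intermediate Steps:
u(C) = √2*√C (u(C) = √(2*C) = √2*√C)
√(u(-11)² + j(75)) = √((√2*√(-11))² + (47 - 1*75)) = √((√2*(I*√11))² + (47 - 75)) = √((I*√22)² - 28) = √(-22 - 28) = √(-50) = 5*I*√2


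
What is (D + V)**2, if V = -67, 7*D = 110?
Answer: 128881/49 ≈ 2630.2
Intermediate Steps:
D = 110/7 (D = (1/7)*110 = 110/7 ≈ 15.714)
(D + V)**2 = (110/7 - 67)**2 = (-359/7)**2 = 128881/49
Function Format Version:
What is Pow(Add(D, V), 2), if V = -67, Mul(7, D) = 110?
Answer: Rational(128881, 49) ≈ 2630.2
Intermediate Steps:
D = Rational(110, 7) (D = Mul(Rational(1, 7), 110) = Rational(110, 7) ≈ 15.714)
Pow(Add(D, V), 2) = Pow(Add(Rational(110, 7), -67), 2) = Pow(Rational(-359, 7), 2) = Rational(128881, 49)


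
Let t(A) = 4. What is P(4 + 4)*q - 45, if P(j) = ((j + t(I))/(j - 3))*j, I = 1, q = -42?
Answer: -4257/5 ≈ -851.40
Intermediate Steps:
P(j) = j*(4 + j)/(-3 + j) (P(j) = ((j + 4)/(j - 3))*j = ((4 + j)/(-3 + j))*j = j*(4 + j)/(-3 + j))
P(4 + 4)*q - 45 = ((4 + 4)*(4 + (4 + 4))/(-3 + (4 + 4)))*(-42) - 45 = (8*(4 + 8)/(-3 + 8))*(-42) - 45 = (8*12/5)*(-42) - 45 = (8*(⅕)*12)*(-42) - 45 = (96/5)*(-42) - 45 = -4032/5 - 45 = -4257/5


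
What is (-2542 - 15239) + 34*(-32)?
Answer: -18869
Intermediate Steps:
(-2542 - 15239) + 34*(-32) = -17781 - 1088 = -18869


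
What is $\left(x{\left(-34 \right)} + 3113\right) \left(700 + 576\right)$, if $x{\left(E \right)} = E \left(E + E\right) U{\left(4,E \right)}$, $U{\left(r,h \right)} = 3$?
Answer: $12822524$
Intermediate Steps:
$x{\left(E \right)} = 6 E^{2}$ ($x{\left(E \right)} = E \left(E + E\right) 3 = E 2 E 3 = 2 E^{2} \cdot 3 = 6 E^{2}$)
$\left(x{\left(-34 \right)} + 3113\right) \left(700 + 576\right) = \left(6 \left(-34\right)^{2} + 3113\right) \left(700 + 576\right) = \left(6 \cdot 1156 + 3113\right) 1276 = \left(6936 + 3113\right) 1276 = 10049 \cdot 1276 = 12822524$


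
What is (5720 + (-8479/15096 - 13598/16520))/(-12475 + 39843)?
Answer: 178267764239/853149232320 ≈ 0.20895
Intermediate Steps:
(5720 + (-8479/15096 - 13598/16520))/(-12475 + 39843) = (5720 + (-8479*1/15096 - 13598*1/16520))/27368 = (5720 + (-8479/15096 - 6799/8260))*(1/27368) = (5720 - 43168561/31173240)*(1/27368) = (178267764239/31173240)*(1/27368) = 178267764239/853149232320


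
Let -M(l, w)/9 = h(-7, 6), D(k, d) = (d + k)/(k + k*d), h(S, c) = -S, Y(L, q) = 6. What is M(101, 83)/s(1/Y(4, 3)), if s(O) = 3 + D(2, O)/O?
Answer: -147/20 ≈ -7.3500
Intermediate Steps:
D(k, d) = (d + k)/(k + d*k)
s(O) = 3 + (2 + O)/(2*O*(1 + O)) (s(O) = 3 + ((O + 2)/(2*(1 + O)))/O = 3 + ((2 + O)/(2*(1 + O)))/O = 3 + (2 + O)/(2*O*(1 + O)))
M(l, w) = -63 (M(l, w) = -(-9)*(-7) = -9*7 = -63)
M(101, 83)/s(1/Y(4, 3)) = -63*(1 + 1/6)/(3*(2 + 1/6 + 6*(1 + 1/6)/6)) = -63*(1 + ⅙)/(3*(2 + ⅙ + 6*(⅙)*(1 + ⅙))) = -63*7/(18*(2 + ⅙ + 6*(⅙)*(7/6))) = -63*7/(18*(2 + ⅙ + 7/6)) = -63/((½)*6*(6/7)*(10/3)) = -63/60/7 = -63*7/60 = -147/20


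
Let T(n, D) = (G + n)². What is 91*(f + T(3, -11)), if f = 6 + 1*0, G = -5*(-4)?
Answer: 48685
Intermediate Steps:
G = 20
f = 6 (f = 6 + 0 = 6)
T(n, D) = (20 + n)²
91*(f + T(3, -11)) = 91*(6 + (20 + 3)²) = 91*(6 + 23²) = 91*(6 + 529) = 91*535 = 48685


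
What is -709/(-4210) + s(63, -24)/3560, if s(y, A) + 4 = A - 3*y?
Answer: 161047/1498760 ≈ 0.10745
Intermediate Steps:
s(y, A) = -4 + A - 3*y (s(y, A) = -4 + (A - 3*y) = -4 + A - 3*y)
-709/(-4210) + s(63, -24)/3560 = -709/(-4210) + (-4 - 24 - 3*63)/3560 = -709*(-1/4210) + (-4 - 24 - 189)*(1/3560) = 709/4210 - 217*1/3560 = 709/4210 - 217/3560 = 161047/1498760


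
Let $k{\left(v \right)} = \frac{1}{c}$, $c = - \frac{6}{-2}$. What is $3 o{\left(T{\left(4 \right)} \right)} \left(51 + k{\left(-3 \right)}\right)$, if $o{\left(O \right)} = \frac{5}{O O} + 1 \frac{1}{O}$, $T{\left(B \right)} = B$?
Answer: $\frac{693}{8} \approx 86.625$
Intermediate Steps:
$c = 3$ ($c = \left(-6\right) \left(- \frac{1}{2}\right) = 3$)
$k{\left(v \right)} = \frac{1}{3}$
$o{\left(O \right)} = \frac{1}{O} + \frac{5}{O^{2}}$ ($o{\left(O \right)} = \frac{5}{O^{2}} + \frac{1}{O} = \frac{1}{O} + \frac{5}{O^{2}}$)
$3 o{\left(T{\left(4 \right)} \right)} \left(51 + k{\left(-3 \right)}\right) = 3 \frac{5 + 4}{16} \left(51 + \frac{1}{3}\right) = 3 \cdot \frac{1}{16} \cdot 9 \cdot \frac{154}{3} = 3 \cdot \frac{9}{16} \cdot \frac{154}{3} = \frac{27}{16} \cdot \frac{154}{3} = \frac{693}{8}$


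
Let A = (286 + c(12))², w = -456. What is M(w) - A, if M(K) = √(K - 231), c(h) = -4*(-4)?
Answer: -91204 + I*√687 ≈ -91204.0 + 26.211*I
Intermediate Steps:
c(h) = 16
A = 91204 (A = (286 + 16)² = 302² = 91204)
M(K) = √(-231 + K)
M(w) - A = √(-231 - 456) - 1*91204 = √(-687) - 91204 = I*√687 - 91204 = -91204 + I*√687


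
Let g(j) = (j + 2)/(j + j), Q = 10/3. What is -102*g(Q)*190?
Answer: -15504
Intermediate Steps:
Q = 10/3 (Q = 10*(⅓) = 10/3 ≈ 3.3333)
g(j) = (2 + j)/(2*j) (g(j) = (2 + j)/((2*j)) = (2 + j)*(1/(2*j)) = (2 + j)/(2*j))
-102*g(Q)*190 = -51*(2 + 10/3)/10/3*190 = -51*3*16/(10*3)*190 = -102*⅘*190 = -408/5*190 = -15504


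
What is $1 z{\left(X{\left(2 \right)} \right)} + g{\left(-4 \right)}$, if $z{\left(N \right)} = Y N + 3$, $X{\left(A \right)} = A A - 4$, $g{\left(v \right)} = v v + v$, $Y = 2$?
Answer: $15$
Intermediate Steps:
$g{\left(v \right)} = v + v^{2}$ ($g{\left(v \right)} = v^{2} + v = v + v^{2}$)
$X{\left(A \right)} = -4 + A^{2}$ ($X{\left(A \right)} = A^{2} - 4 = -4 + A^{2}$)
$z{\left(N \right)} = 3 + 2 N$ ($z{\left(N \right)} = 2 N + 3 = 3 + 2 N$)
$1 z{\left(X{\left(2 \right)} \right)} + g{\left(-4 \right)} = 1 \left(3 + 2 \left(-4 + 2^{2}\right)\right) - 4 \left(1 - 4\right) = 1 \left(3 + 2 \left(-4 + 4\right)\right) - -12 = 1 \left(3 + 2 \cdot 0\right) + 12 = 1 \left(3 + 0\right) + 12 = 1 \cdot 3 + 12 = 3 + 12 = 15$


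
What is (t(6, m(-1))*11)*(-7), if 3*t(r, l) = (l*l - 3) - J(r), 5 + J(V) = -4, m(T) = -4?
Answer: -1694/3 ≈ -564.67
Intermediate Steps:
J(V) = -9 (J(V) = -5 - 4 = -9)
t(r, l) = 2 + l²/3 (t(r, l) = ((l*l - 3) - 1*(-9))/3 = ((l² - 3) + 9)/3 = ((-3 + l²) + 9)/3 = (6 + l²)/3 = 2 + l²/3)
(t(6, m(-1))*11)*(-7) = ((2 + (⅓)*(-4)²)*11)*(-7) = ((2 + (⅓)*16)*11)*(-7) = ((2 + 16/3)*11)*(-7) = ((22/3)*11)*(-7) = (242/3)*(-7) = -1694/3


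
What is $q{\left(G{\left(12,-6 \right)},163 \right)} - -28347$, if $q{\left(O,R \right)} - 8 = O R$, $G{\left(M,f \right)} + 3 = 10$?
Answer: $29496$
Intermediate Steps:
$G{\left(M,f \right)} = 7$ ($G{\left(M,f \right)} = -3 + 10 = 7$)
$q{\left(O,R \right)} = 8 + O R$
$q{\left(G{\left(12,-6 \right)},163 \right)} - -28347 = \left(8 + 7 \cdot 163\right) - -28347 = \left(8 + 1141\right) + 28347 = 1149 + 28347 = 29496$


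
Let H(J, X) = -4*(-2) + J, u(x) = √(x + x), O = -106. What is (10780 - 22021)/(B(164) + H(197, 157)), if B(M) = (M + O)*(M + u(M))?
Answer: -2664117/2276017 + 1303956*√82/93316697 ≈ -1.0440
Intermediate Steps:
u(x) = √2*√x (u(x) = √(2*x) = √2*√x)
H(J, X) = 8 + J
B(M) = (-106 + M)*(M + √2*√M) (B(M) = (M - 106)*(M + √2*√M) = (-106 + M)*(M + √2*√M))
(10780 - 22021)/(B(164) + H(197, 157)) = (10780 - 22021)/((164² - 106*164 + √2*164^(3/2) - 106*√2*√164) + (8 + 197)) = -11241/((26896 - 17384 + √2*(328*√41) - 106*√2*2*√41) + 205) = -11241/((26896 - 17384 + 328*√82 - 212*√82) + 205) = -11241/((9512 + 116*√82) + 205) = -11241/(9717 + 116*√82)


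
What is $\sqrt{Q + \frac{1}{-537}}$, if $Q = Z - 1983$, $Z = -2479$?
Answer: $\frac{i \sqrt{1286703015}}{537} \approx 66.798 i$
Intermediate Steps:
$Q = -4462$ ($Q = -2479 - 1983 = -4462$)
$\sqrt{Q + \frac{1}{-537}} = \sqrt{-4462 + \frac{1}{-537}} = \sqrt{-4462 - \frac{1}{537}} = \sqrt{- \frac{2396095}{537}} = \frac{i \sqrt{1286703015}}{537}$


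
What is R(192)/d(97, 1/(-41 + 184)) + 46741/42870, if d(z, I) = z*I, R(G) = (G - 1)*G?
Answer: 224818929397/4158390 ≈ 54064.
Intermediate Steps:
R(G) = G*(-1 + G) (R(G) = (-1 + G)*G = G*(-1 + G))
d(z, I) = I*z
R(192)/d(97, 1/(-41 + 184)) + 46741/42870 = (192*(-1 + 192))/((97/(-41 + 184))) + 46741/42870 = (192*191)/((97/143)) + 46741*(1/42870) = 36672/(((1/143)*97)) + 46741/42870 = 36672/(97/143) + 46741/42870 = 36672*(143/97) + 46741/42870 = 5244096/97 + 46741/42870 = 224818929397/4158390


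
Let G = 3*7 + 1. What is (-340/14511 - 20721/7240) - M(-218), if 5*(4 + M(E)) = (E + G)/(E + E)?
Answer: 11733719189/11451500760 ≈ 1.0246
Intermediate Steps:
G = 22 (G = 21 + 1 = 22)
M(E) = -4 + (22 + E)/(10*E) (M(E) = -4 + ((E + 22)/(E + E))/5 = -4 + ((22 + E)/((2*E)))/5 = -4 + ((22 + E)*(1/(2*E)))/5 = -4 + ((22 + E)/(2*E))/5 = -4 + (22 + E)/(10*E))
(-340/14511 - 20721/7240) - M(-218) = (-340/14511 - 20721/7240) - (22 - 39*(-218))/(10*(-218)) = (-340*1/14511 - 20721*1/7240) - (-1)*(22 + 8502)/(10*218) = (-340/14511 - 20721/7240) - (-1)*8524/(10*218) = -303144031/105059640 - 1*(-2131/545) = -303144031/105059640 + 2131/545 = 11733719189/11451500760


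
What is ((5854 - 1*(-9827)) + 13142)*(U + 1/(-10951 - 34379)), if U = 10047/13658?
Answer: 3281619981299/154779285 ≈ 21202.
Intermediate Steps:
U = 10047/13658 (U = 10047*(1/13658) = 10047/13658 ≈ 0.73561)
((5854 - 1*(-9827)) + 13142)*(U + 1/(-10951 - 34379)) = ((5854 - 1*(-9827)) + 13142)*(10047/13658 + 1/(-10951 - 34379)) = ((5854 + 9827) + 13142)*(10047/13658 + 1/(-45330)) = (15681 + 13142)*(10047/13658 - 1/45330) = 28823*(113854213/154779285) = 3281619981299/154779285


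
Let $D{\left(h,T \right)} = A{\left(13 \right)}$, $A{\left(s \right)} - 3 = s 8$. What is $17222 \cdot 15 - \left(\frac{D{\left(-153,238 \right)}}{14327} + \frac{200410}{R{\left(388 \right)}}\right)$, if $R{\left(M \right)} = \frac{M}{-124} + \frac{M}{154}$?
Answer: $\frac{2447764537691}{4169157} \approx 5.8711 \cdot 10^{5}$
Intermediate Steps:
$A{\left(s \right)} = 3 + 8 s$ ($A{\left(s \right)} = 3 + s 8 = 3 + 8 s$)
$D{\left(h,T \right)} = 107$ ($D{\left(h,T \right)} = 3 + 8 \cdot 13 = 3 + 104 = 107$)
$R{\left(M \right)} = - \frac{15 M}{9548}$ ($R{\left(M \right)} = M \left(- \frac{1}{124}\right) + M \frac{1}{154} = - \frac{M}{124} + \frac{M}{154} = - \frac{15 M}{9548}$)
$17222 \cdot 15 - \left(\frac{D{\left(-153,238 \right)}}{14327} + \frac{200410}{R{\left(388 \right)}}\right) = 17222 \cdot 15 - \left(\frac{107}{14327} + \frac{200410}{\left(- \frac{15}{9548}\right) 388}\right) = 258330 - \left(107 \cdot \frac{1}{14327} + \frac{200410}{- \frac{1455}{2387}}\right) = 258330 - \left(\frac{107}{14327} + 200410 \left(- \frac{2387}{1455}\right)\right) = 258330 - \left(\frac{107}{14327} - \frac{95675734}{291}\right) = 258330 - - \frac{1370746209881}{4169157} = 258330 + \frac{1370746209881}{4169157} = \frac{2447764537691}{4169157}$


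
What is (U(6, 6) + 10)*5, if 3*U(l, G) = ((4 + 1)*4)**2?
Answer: 2150/3 ≈ 716.67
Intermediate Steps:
U(l, G) = 400/3 (U(l, G) = ((4 + 1)*4)**2/3 = (5*4)**2/3 = (1/3)*20**2 = (1/3)*400 = 400/3)
(U(6, 6) + 10)*5 = (400/3 + 10)*5 = (430/3)*5 = 2150/3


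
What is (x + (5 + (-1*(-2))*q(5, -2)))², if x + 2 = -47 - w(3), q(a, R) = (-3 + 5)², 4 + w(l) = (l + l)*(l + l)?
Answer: 4624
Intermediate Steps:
w(l) = -4 + 4*l² (w(l) = -4 + (l + l)*(l + l) = -4 + (2*l)*(2*l) = -4 + 4*l²)
q(a, R) = 4 (q(a, R) = 2² = 4)
x = -81 (x = -2 + (-47 - (-4 + 4*3²)) = -2 + (-47 - (-4 + 4*9)) = -2 + (-47 - (-4 + 36)) = -2 + (-47 - 1*32) = -2 + (-47 - 32) = -2 - 79 = -81)
(x + (5 + (-1*(-2))*q(5, -2)))² = (-81 + (5 - 1*(-2)*4))² = (-81 + (5 + 2*4))² = (-81 + (5 + 8))² = (-81 + 13)² = (-68)² = 4624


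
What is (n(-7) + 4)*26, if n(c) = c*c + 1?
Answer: 1404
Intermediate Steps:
n(c) = 1 + c**2 (n(c) = c**2 + 1 = 1 + c**2)
(n(-7) + 4)*26 = ((1 + (-7)**2) + 4)*26 = ((1 + 49) + 4)*26 = (50 + 4)*26 = 54*26 = 1404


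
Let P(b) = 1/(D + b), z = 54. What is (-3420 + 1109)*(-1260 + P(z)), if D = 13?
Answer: 195092309/67 ≈ 2.9118e+6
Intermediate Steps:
P(b) = 1/(13 + b)
(-3420 + 1109)*(-1260 + P(z)) = (-3420 + 1109)*(-1260 + 1/(13 + 54)) = -2311*(-1260 + 1/67) = -2311*(-84419/67) = 195092309/67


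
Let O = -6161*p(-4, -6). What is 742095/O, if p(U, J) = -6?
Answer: 247365/12322 ≈ 20.075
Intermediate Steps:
O = 36966 (O = -6161*(-6) = 36966)
742095/O = 742095/36966 = 742095*(1/36966) = 247365/12322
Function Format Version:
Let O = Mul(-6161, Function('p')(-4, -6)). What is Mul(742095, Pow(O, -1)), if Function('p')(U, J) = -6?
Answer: Rational(247365, 12322) ≈ 20.075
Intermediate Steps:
O = 36966 (O = Mul(-6161, -6) = 36966)
Mul(742095, Pow(O, -1)) = Mul(742095, Pow(36966, -1)) = Mul(742095, Rational(1, 36966)) = Rational(247365, 12322)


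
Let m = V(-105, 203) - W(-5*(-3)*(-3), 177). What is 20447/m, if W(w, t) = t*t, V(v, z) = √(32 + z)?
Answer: -640584063/981506006 - 20447*√235/981506006 ≈ -0.65297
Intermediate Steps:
W(w, t) = t²
m = -31329 + √235 (m = √(32 + 203) - 1*177² = √235 - 1*31329 = √235 - 31329 = -31329 + √235 ≈ -31314.)
20447/m = 20447/(-31329 + √235)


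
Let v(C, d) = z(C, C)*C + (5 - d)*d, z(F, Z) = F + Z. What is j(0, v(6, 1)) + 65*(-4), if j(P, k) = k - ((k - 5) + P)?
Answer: -255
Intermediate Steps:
v(C, d) = 2*C**2 + d*(5 - d) (v(C, d) = (C + C)*C + (5 - d)*d = (2*C)*C + d*(5 - d) = 2*C**2 + d*(5 - d))
j(P, k) = 5 - P (j(P, k) = k - ((-5 + k) + P) = k - (-5 + P + k) = k + (5 - P - k) = 5 - P)
j(0, v(6, 1)) + 65*(-4) = (5 - 1*0) + 65*(-4) = (5 + 0) - 260 = 5 - 260 = -255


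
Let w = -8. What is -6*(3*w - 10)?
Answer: 204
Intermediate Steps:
-6*(3*w - 10) = -6*(3*(-8) - 10) = -6*(-24 - 10) = -6*(-34) = 204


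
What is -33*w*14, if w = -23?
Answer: 10626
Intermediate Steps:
-33*w*14 = -33*(-23)*14 = 759*14 = 10626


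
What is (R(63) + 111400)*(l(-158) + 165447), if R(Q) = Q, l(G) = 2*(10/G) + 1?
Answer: 1456863988866/79 ≈ 1.8441e+10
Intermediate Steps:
l(G) = 1 + 20/G (l(G) = 20/G + 1 = 1 + 20/G)
(R(63) + 111400)*(l(-158) + 165447) = (63 + 111400)*((20 - 158)/(-158) + 165447) = 111463*(-1/158*(-138) + 165447) = 111463*(69/79 + 165447) = 111463*(13070382/79) = 1456863988866/79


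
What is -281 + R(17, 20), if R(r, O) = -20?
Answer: -301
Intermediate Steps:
-281 + R(17, 20) = -281 - 20 = -301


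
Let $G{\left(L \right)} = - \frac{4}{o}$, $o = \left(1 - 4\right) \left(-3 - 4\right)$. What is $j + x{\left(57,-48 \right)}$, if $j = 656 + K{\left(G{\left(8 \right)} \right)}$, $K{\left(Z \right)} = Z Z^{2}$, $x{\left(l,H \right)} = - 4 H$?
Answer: $\frac{7853264}{9261} \approx 847.99$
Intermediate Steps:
$o = 21$ ($o = \left(-3\right) \left(-7\right) = 21$)
$G{\left(L \right)} = - \frac{4}{21}$
$K{\left(Z \right)} = Z^{3}$
$j = \frac{6075152}{9261}$ ($j = 656 + \left(- \frac{4}{21}\right)^{3} = 656 - \frac{64}{9261} = \frac{6075152}{9261} \approx 655.99$)
$j + x{\left(57,-48 \right)} = \frac{6075152}{9261} - -192 = \frac{6075152}{9261} + 192 = \frac{7853264}{9261}$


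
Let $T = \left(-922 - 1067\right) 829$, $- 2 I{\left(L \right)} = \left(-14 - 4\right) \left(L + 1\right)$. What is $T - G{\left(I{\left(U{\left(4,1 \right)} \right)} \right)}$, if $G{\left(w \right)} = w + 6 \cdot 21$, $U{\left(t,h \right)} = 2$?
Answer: $-1649034$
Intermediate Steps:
$I{\left(L \right)} = 9 + 9 L$ ($I{\left(L \right)} = - \frac{\left(-14 - 4\right) \left(L + 1\right)}{2} = - \frac{\left(-18\right) \left(1 + L\right)}{2} = - \frac{-18 - 18 L}{2} = 9 + 9 L$)
$G{\left(w \right)} = 126 + w$ ($G{\left(w \right)} = w + 126 = 126 + w$)
$T = -1648881$ ($T = \left(-922 - 1067\right) 829 = \left(-1989\right) 829 = -1648881$)
$T - G{\left(I{\left(U{\left(4,1 \right)} \right)} \right)} = -1648881 - \left(126 + \left(9 + 9 \cdot 2\right)\right) = -1648881 - \left(126 + \left(9 + 18\right)\right) = -1648881 - \left(126 + 27\right) = -1648881 - 153 = -1649034$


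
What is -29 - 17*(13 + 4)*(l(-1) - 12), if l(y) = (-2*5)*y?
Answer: 549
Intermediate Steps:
l(y) = -10*y
-29 - 17*(13 + 4)*(l(-1) - 12) = -29 - 17*(13 + 4)*(-10*(-1) - 12) = -29 - 289*(10 - 12) = -29 - 289*(-2) = -29 - 17*(-34) = -29 + 578 = 549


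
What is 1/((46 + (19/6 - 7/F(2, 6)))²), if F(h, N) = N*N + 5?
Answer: 60516/145274809 ≈ 0.00041656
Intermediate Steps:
F(h, N) = 5 + N² (F(h, N) = N² + 5 = 5 + N²)
1/((46 + (19/6 - 7/F(2, 6)))²) = 1/((46 + (19/6 - 7/(5 + 6²)))²) = 1/((46 + (19*(⅙) - 7/(5 + 36)))²) = 1/((46 + (19/6 - 7/41))²) = 1/((46 + 737/246)²) = 1/((12053/246)²) = 1/(145274809/60516) = 60516/145274809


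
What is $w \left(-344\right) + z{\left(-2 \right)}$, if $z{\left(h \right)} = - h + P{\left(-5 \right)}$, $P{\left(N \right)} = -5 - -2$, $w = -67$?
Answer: $23047$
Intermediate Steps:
$P{\left(N \right)} = -3$ ($P{\left(N \right)} = -5 + 2 = -3$)
$z{\left(h \right)} = -3 - h$ ($z{\left(h \right)} = - h - 3 = -3 - h$)
$w \left(-344\right) + z{\left(-2 \right)} = \left(-67\right) \left(-344\right) - 1 = 23048 + \left(-3 + 2\right) = 23048 - 1 = 23047$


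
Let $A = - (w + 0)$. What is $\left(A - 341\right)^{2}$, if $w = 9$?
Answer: $122500$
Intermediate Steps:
$A = -9$ ($A = - (9 + 0) = \left(-1\right) 9 = -9$)
$\left(A - 341\right)^{2} = \left(-9 - 341\right)^{2} = \left(-350\right)^{2} = 122500$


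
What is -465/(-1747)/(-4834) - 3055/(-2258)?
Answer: 6449604730/4767201371 ≈ 1.3529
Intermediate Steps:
-465/(-1747)/(-4834) - 3055/(-2258) = -465*(-1/1747)*(-1/4834) - 3055*(-1/2258) = (465/1747)*(-1/4834) + 3055/2258 = -465/8444998 + 3055/2258 = 6449604730/4767201371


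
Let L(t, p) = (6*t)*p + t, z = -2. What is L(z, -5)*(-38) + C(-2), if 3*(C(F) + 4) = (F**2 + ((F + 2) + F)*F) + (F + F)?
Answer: -6620/3 ≈ -2206.7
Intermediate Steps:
L(t, p) = t + 6*p*t (L(t, p) = 6*p*t + t = t + 6*p*t)
C(F) = -4 + F**2/3 + 2*F/3 + F*(2 + 2*F)/3 (C(F) = -4 + ((F**2 + ((F + 2) + F)*F) + (F + F))/3 = -4 + ((F**2 + ((2 + F) + F)*F) + 2*F)/3 = -4 + ((F**2 + (2 + 2*F)*F) + 2*F)/3 = -4 + ((F**2 + F*(2 + 2*F)) + 2*F)/3 = -4 + (F**2 + 2*F + F*(2 + 2*F))/3 = -4 + (F**2/3 + 2*F/3 + F*(2 + 2*F)/3) = -4 + F**2/3 + 2*F/3 + F*(2 + 2*F)/3)
L(z, -5)*(-38) + C(-2) = -2*(1 + 6*(-5))*(-38) + (-4 + (-2)**2 + (4/3)*(-2)) = -2*(1 - 30)*(-38) + (-4 + 4 - 8/3) = -2*(-29)*(-38) - 8/3 = 58*(-38) - 8/3 = -2204 - 8/3 = -6620/3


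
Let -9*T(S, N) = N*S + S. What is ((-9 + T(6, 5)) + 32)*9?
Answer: 171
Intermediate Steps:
T(S, N) = -S/9 - N*S/9 (T(S, N) = -(N*S + S)/9 = -(S + N*S)/9 = -S/9 - N*S/9)
((-9 + T(6, 5)) + 32)*9 = ((-9 - ⅑*6*(1 + 5)) + 32)*9 = ((-9 - ⅑*6*6) + 32)*9 = ((-9 - 4) + 32)*9 = (-13 + 32)*9 = 19*9 = 171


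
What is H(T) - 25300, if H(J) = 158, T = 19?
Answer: -25142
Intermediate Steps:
H(T) - 25300 = 158 - 25300 = -25142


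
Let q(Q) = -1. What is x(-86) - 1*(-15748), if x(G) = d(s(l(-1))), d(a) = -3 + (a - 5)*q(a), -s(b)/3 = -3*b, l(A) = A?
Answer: 15759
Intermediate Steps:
s(b) = 9*b (s(b) = -(-9)*b = 9*b)
d(a) = 2 - a (d(a) = -3 + (a - 5)*(-1) = -3 + (-5 + a)*(-1) = -3 + (5 - a) = 2 - a)
x(G) = 11 (x(G) = 2 - 9*(-1) = 2 - 1*(-9) = 2 + 9 = 11)
x(-86) - 1*(-15748) = 11 - 1*(-15748) = 11 + 15748 = 15759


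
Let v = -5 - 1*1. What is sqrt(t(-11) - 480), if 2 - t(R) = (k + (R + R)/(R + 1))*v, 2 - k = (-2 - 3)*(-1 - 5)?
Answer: 2*I*sqrt(3955)/5 ≈ 25.156*I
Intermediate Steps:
k = -28 (k = 2 - (-2 - 3)*(-1 - 5) = 2 - (-5)*(-6) = 2 - 1*30 = 2 - 30 = -28)
v = -6 (v = -5 - 1 = -6)
t(R) = -166 + 12*R/(1 + R) (t(R) = 2 - (-28 + (R + R)/(R + 1))*(-6) = 2 - (-28 + (2*R)/(1 + R))*(-6) = 2 - (-28 + 2*R/(1 + R))*(-6) = 2 - (168 - 12*R/(1 + R)) = 2 + (-168 + 12*R/(1 + R)) = -166 + 12*R/(1 + R))
sqrt(t(-11) - 480) = sqrt(2*(-83 - 77*(-11))/(1 - 11) - 480) = sqrt(2*(-83 + 847)/(-10) - 480) = sqrt(2*(-1/10)*764 - 480) = sqrt(-764/5 - 480) = sqrt(-3164/5) = 2*I*sqrt(3955)/5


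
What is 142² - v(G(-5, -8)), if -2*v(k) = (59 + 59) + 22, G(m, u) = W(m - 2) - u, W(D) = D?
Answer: 20234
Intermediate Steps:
G(m, u) = -2 + m - u (G(m, u) = (m - 2) - u = (-2 + m) - u = -2 + m - u)
v(k) = -70 (v(k) = -((59 + 59) + 22)/2 = -(118 + 22)/2 = -½*140 = -70)
142² - v(G(-5, -8)) = 142² - 1*(-70) = 20164 + 70 = 20234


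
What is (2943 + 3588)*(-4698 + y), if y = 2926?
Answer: -11572932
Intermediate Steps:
(2943 + 3588)*(-4698 + y) = (2943 + 3588)*(-4698 + 2926) = 6531*(-1772) = -11572932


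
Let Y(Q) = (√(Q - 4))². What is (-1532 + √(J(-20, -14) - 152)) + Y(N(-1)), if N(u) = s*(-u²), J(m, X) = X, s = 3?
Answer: -1539 + I*√166 ≈ -1539.0 + 12.884*I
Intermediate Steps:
N(u) = -3*u² (N(u) = 3*(-u²) = -3*u²)
Y(Q) = -4 + Q (Y(Q) = (√(-4 + Q))² = -4 + Q)
(-1532 + √(J(-20, -14) - 152)) + Y(N(-1)) = (-1532 + √(-14 - 152)) + (-4 - 3*(-1)²) = (-1532 + √(-166)) + (-4 - 3*1) = (-1532 + I*√166) + (-4 - 3) = (-1532 + I*√166) - 7 = -1539 + I*√166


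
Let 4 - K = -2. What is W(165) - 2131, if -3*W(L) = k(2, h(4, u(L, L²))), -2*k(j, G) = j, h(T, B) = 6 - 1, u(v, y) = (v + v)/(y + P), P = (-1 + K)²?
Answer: -6392/3 ≈ -2130.7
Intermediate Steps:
K = 6 (K = 4 - 1*(-2) = 4 + 2 = 6)
P = 25 (P = (-1 + 6)² = 5² = 25)
u(v, y) = 2*v/(25 + y) (u(v, y) = (v + v)/(y + 25) = (2*v)/(25 + y) = 2*v/(25 + y))
h(T, B) = 5
k(j, G) = -j/2
W(L) = ⅓ (W(L) = -(-1)*2/6 = -⅓*(-1) = ⅓)
W(165) - 2131 = ⅓ - 2131 = -6392/3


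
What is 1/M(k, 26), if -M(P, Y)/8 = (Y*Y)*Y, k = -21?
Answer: -1/140608 ≈ -7.1120e-6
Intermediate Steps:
M(P, Y) = -8*Y**3 (M(P, Y) = -8*Y*Y*Y = -8*Y**2*Y = -8*Y**3)
1/M(k, 26) = 1/(-8*26**3) = 1/(-8*17576) = 1/(-140608) = -1/140608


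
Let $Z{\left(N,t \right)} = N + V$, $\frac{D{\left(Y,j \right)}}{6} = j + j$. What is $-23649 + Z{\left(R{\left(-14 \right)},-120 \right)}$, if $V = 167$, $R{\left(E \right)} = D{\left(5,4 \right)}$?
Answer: $-23434$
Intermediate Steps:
$D{\left(Y,j \right)} = 12 j$ ($D{\left(Y,j \right)} = 6 \left(j + j\right) = 6 \cdot 2 j = 12 j$)
$R{\left(E \right)} = 48$ ($R{\left(E \right)} = 12 \cdot 4 = 48$)
$Z{\left(N,t \right)} = 167 + N$ ($Z{\left(N,t \right)} = N + 167 = 167 + N$)
$-23649 + Z{\left(R{\left(-14 \right)},-120 \right)} = -23649 + \left(167 + 48\right) = -23649 + 215 = -23434$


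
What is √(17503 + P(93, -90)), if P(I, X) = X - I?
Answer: 2*√4330 ≈ 131.61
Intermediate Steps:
√(17503 + P(93, -90)) = √(17503 + (-90 - 1*93)) = √(17503 + (-90 - 93)) = √(17503 - 183) = √17320 = 2*√4330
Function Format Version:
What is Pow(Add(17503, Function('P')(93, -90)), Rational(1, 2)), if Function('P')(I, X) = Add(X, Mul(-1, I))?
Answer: Mul(2, Pow(4330, Rational(1, 2))) ≈ 131.61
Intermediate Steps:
Pow(Add(17503, Function('P')(93, -90)), Rational(1, 2)) = Pow(Add(17503, Add(-90, Mul(-1, 93))), Rational(1, 2)) = Pow(Add(17503, Add(-90, -93)), Rational(1, 2)) = Pow(Add(17503, -183), Rational(1, 2)) = Pow(17320, Rational(1, 2)) = Mul(2, Pow(4330, Rational(1, 2)))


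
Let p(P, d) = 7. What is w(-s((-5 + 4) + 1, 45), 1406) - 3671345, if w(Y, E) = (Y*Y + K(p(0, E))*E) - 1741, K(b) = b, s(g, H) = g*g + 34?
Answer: -3662088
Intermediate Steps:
s(g, H) = 34 + g² (s(g, H) = g² + 34 = 34 + g²)
w(Y, E) = -1741 + Y² + 7*E (w(Y, E) = (Y*Y + 7*E) - 1741 = (Y² + 7*E) - 1741 = -1741 + Y² + 7*E)
w(-s((-5 + 4) + 1, 45), 1406) - 3671345 = (-1741 + (-(34 + ((-5 + 4) + 1)²))² + 7*1406) - 3671345 = (-1741 + (-(34 + (-1 + 1)²))² + 9842) - 3671345 = (-1741 + (-(34 + 0²))² + 9842) - 3671345 = (-1741 + (-(34 + 0))² + 9842) - 3671345 = (-1741 + (-1*34)² + 9842) - 3671345 = (-1741 + (-34)² + 9842) - 3671345 = (-1741 + 1156 + 9842) - 3671345 = 9257 - 3671345 = -3662088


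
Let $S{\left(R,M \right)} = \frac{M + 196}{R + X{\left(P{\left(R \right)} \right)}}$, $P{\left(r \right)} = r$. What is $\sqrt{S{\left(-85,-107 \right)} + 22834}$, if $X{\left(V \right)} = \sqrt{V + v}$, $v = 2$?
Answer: $\sqrt{\frac{1940801 - 22834 i \sqrt{83}}{85 - i \sqrt{83}}} \approx 151.11 - 0.0004 i$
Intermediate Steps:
$X{\left(V \right)} = \sqrt{2 + V}$ ($X{\left(V \right)} = \sqrt{V + 2} = \sqrt{2 + V}$)
$S{\left(R,M \right)} = \frac{196 + M}{R + \sqrt{2 + R}}$ ($S{\left(R,M \right)} = \frac{M + 196}{R + \sqrt{2 + R}} = \frac{196 + M}{R + \sqrt{2 + R}}$)
$\sqrt{S{\left(-85,-107 \right)} + 22834} = \sqrt{\frac{196 - 107}{-85 + \sqrt{2 - 85}} + 22834} = \sqrt{\frac{1}{-85 + \sqrt{-83}} \cdot 89 + 22834} = \sqrt{\frac{1}{-85 + i \sqrt{83}} \cdot 89 + 22834} = \sqrt{\frac{89}{-85 + i \sqrt{83}} + 22834} = \sqrt{22834 + \frac{89}{-85 + i \sqrt{83}}}$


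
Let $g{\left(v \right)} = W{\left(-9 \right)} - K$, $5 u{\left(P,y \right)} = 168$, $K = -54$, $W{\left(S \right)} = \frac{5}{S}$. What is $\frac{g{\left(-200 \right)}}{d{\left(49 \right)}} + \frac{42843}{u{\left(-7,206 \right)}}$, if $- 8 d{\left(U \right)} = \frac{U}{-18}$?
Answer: $\frac{561403}{392} \approx 1432.2$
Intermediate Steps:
$u{\left(P,y \right)} = \frac{168}{5}$ ($u{\left(P,y \right)} = \frac{1}{5} \cdot 168 = \frac{168}{5}$)
$d{\left(U \right)} = \frac{U}{144}$ ($d{\left(U \right)} = - \frac{U \frac{1}{-18}}{8} = - \frac{U \left(- \frac{1}{18}\right)}{8} = - \frac{\left(- \frac{1}{18}\right) U}{8} = \frac{U}{144}$)
$g{\left(v \right)} = \frac{481}{9}$ ($g{\left(v \right)} = \frac{5}{-9} - -54 = 5 \left(- \frac{1}{9}\right) + 54 = - \frac{5}{9} + 54 = \frac{481}{9}$)
$\frac{g{\left(-200 \right)}}{d{\left(49 \right)}} + \frac{42843}{u{\left(-7,206 \right)}} = \frac{481}{9 \cdot \frac{1}{144} \cdot 49} + \frac{42843}{\frac{168}{5}} = \frac{481}{9 \cdot \frac{49}{144}} + 42843 \cdot \frac{5}{168} = \frac{481}{9} \cdot \frac{144}{49} + \frac{71405}{56} = \frac{7696}{49} + \frac{71405}{56} = \frac{561403}{392}$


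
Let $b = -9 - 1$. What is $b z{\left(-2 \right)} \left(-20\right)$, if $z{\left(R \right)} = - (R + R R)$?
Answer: $-400$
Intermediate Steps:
$b = -10$ ($b = -9 - 1 = -10$)
$z{\left(R \right)} = - R - R^{2}$ ($z{\left(R \right)} = - (R + R^{2}) = - R - R^{2}$)
$b z{\left(-2 \right)} \left(-20\right) = - 10 \left(\left(-1\right) \left(-2\right) \left(1 - 2\right)\right) \left(-20\right) = - 10 \left(\left(-1\right) \left(-2\right) \left(-1\right)\right) \left(-20\right) = \left(-10\right) \left(-2\right) \left(-20\right) = 20 \left(-20\right) = -400$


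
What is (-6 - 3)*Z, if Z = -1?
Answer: 9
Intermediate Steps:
(-6 - 3)*Z = (-6 - 3)*(-1) = -9*(-1) = 9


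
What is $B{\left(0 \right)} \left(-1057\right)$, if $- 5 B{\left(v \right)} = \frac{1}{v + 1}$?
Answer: $\frac{1057}{5} \approx 211.4$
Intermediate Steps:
$B{\left(v \right)} = - \frac{1}{5 \left(1 + v\right)}$ ($B{\left(v \right)} = - \frac{1}{5 \left(v + 1\right)} = - \frac{1}{5 \left(1 + v\right)}$)
$B{\left(0 \right)} \left(-1057\right) = - \frac{1}{5 + 5 \cdot 0} \left(-1057\right) = - \frac{1}{5 + 0} \left(-1057\right) = - \frac{1}{5} \left(-1057\right) = \left(-1\right) \frac{1}{5} \left(-1057\right) = \left(- \frac{1}{5}\right) \left(-1057\right) = \frac{1057}{5}$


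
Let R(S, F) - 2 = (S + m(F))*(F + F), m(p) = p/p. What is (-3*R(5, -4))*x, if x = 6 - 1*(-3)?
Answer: 1242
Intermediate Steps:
x = 9 (x = 6 + 3 = 9)
m(p) = 1
R(S, F) = 2 + 2*F*(1 + S) (R(S, F) = 2 + (S + 1)*(F + F) = 2 + (1 + S)*(2*F) = 2 + 2*F*(1 + S))
(-3*R(5, -4))*x = -3*(2 + 2*(-4) + 2*(-4)*5)*9 = -3*(2 - 8 - 40)*9 = -3*(-46)*9 = 138*9 = 1242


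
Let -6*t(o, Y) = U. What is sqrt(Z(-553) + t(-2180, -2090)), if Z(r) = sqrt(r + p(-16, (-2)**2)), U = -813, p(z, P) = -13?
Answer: sqrt(542 + 4*I*sqrt(566))/2 ≈ 11.685 + 1.018*I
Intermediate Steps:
t(o, Y) = 271/2 (t(o, Y) = -1/6*(-813) = 271/2)
Z(r) = sqrt(-13 + r) (Z(r) = sqrt(r - 13) = sqrt(-13 + r))
sqrt(Z(-553) + t(-2180, -2090)) = sqrt(sqrt(-13 - 553) + 271/2) = sqrt(sqrt(-566) + 271/2) = sqrt(I*sqrt(566) + 271/2) = sqrt(271/2 + I*sqrt(566))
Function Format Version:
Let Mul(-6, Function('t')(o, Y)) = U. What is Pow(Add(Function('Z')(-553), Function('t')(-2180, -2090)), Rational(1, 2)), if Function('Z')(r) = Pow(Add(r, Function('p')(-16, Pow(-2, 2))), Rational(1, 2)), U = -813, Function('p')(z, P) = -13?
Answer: Mul(Rational(1, 2), Pow(Add(542, Mul(4, I, Pow(566, Rational(1, 2)))), Rational(1, 2))) ≈ Add(11.685, Mul(1.0180, I))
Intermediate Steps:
Function('t')(o, Y) = Rational(271, 2) (Function('t')(o, Y) = Mul(Rational(-1, 6), -813) = Rational(271, 2))
Function('Z')(r) = Pow(Add(-13, r), Rational(1, 2)) (Function('Z')(r) = Pow(Add(r, -13), Rational(1, 2)) = Pow(Add(-13, r), Rational(1, 2)))
Pow(Add(Function('Z')(-553), Function('t')(-2180, -2090)), Rational(1, 2)) = Pow(Add(Pow(Add(-13, -553), Rational(1, 2)), Rational(271, 2)), Rational(1, 2)) = Pow(Add(Pow(-566, Rational(1, 2)), Rational(271, 2)), Rational(1, 2)) = Pow(Add(Mul(I, Pow(566, Rational(1, 2))), Rational(271, 2)), Rational(1, 2)) = Pow(Add(Rational(271, 2), Mul(I, Pow(566, Rational(1, 2)))), Rational(1, 2))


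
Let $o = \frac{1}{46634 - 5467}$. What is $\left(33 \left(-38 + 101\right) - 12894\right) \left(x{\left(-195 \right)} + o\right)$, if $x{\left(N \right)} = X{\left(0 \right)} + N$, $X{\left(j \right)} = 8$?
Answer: $\frac{11893762260}{5881} \approx 2.0224 \cdot 10^{6}$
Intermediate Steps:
$o = \frac{1}{41167} \approx 2.4291 \cdot 10^{-5}$
$x{\left(N \right)} = 8 + N$
$\left(33 \left(-38 + 101\right) - 12894\right) \left(x{\left(-195 \right)} + o\right) = \left(33 \left(-38 + 101\right) - 12894\right) \left(\left(8 - 195\right) + \frac{1}{41167}\right) = \left(33 \cdot 63 - 12894\right) \left(-187 + \frac{1}{41167}\right) = \left(2079 - 12894\right) \left(- \frac{7698228}{41167}\right) = \left(-10815\right) \left(- \frac{7698228}{41167}\right) = \frac{11893762260}{5881}$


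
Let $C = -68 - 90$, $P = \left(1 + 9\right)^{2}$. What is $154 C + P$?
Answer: $-24232$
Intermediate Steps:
$P = 100$ ($P = 10^{2} = 100$)
$C = -158$ ($C = -68 - 90 = -158$)
$154 C + P = 154 \left(-158\right) + 100 = -24332 + 100 = -24232$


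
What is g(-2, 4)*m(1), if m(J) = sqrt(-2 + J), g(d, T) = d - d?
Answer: 0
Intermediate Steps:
g(d, T) = 0
g(-2, 4)*m(1) = 0*sqrt(-2 + 1) = 0*sqrt(-1) = 0*I = 0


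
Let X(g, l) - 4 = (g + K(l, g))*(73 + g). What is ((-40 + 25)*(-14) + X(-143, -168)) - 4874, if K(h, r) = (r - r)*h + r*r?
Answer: -1426080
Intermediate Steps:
K(h, r) = r² (K(h, r) = 0*h + r² = 0 + r² = r²)
X(g, l) = 4 + (73 + g)*(g + g²) (X(g, l) = 4 + (g + g²)*(73 + g) = 4 + (73 + g)*(g + g²))
((-40 + 25)*(-14) + X(-143, -168)) - 4874 = ((-40 + 25)*(-14) + (4 + (-143)³ + 73*(-143) + 74*(-143)²)) - 4874 = (-15*(-14) + (4 - 2924207 - 10439 + 74*20449)) - 4874 = (210 + (4 - 2924207 - 10439 + 1513226)) - 4874 = (210 - 1421416) - 4874 = -1421206 - 4874 = -1426080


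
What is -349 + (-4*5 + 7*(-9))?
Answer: -432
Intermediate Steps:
-349 + (-4*5 + 7*(-9)) = -349 + (-20 - 63) = -349 - 83 = -432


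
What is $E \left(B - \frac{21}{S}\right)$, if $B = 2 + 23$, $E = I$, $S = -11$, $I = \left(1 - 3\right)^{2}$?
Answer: $\frac{1184}{11} \approx 107.64$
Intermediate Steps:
$I = 4$ ($I = \left(-2\right)^{2} = 4$)
$E = 4$
$B = 25$
$E \left(B - \frac{21}{S}\right) = 4 \left(25 - \frac{21}{-11}\right) = 4 \left(25 - - \frac{21}{11}\right) = 4 \left(25 + \frac{21}{11}\right) = 4 \cdot \frac{296}{11} = \frac{1184}{11}$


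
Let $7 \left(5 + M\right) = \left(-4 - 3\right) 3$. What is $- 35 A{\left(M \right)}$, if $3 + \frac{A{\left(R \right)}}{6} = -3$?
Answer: $1260$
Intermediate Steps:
$M = -8$ ($M = -5 + \frac{\left(-4 - 3\right) 3}{7} = -5 + \frac{\left(-7\right) 3}{7} = -5 + \frac{1}{7} \left(-21\right) = -5 - 3 = -8$)
$A{\left(R \right)} = -36$ ($A{\left(R \right)} = -18 + 6 \left(-3\right) = -18 - 18 = -36$)
$- 35 A{\left(M \right)} = \left(-35\right) \left(-36\right) = 1260$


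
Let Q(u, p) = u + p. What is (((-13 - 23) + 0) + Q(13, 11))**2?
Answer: 144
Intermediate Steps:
Q(u, p) = p + u
(((-13 - 23) + 0) + Q(13, 11))**2 = (((-13 - 23) + 0) + (11 + 13))**2 = ((-36 + 0) + 24)**2 = (-36 + 24)**2 = (-12)**2 = 144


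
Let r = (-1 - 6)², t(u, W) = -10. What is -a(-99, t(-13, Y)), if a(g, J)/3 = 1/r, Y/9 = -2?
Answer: -3/49 ≈ -0.061224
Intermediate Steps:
Y = -18 (Y = 9*(-2) = -18)
r = 49 (r = (-7)² = 49)
a(g, J) = 3/49
-a(-99, t(-13, Y)) = -1*3/49 = -3/49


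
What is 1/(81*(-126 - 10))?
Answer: -1/11016 ≈ -9.0777e-5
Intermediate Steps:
1/(81*(-126 - 10)) = 1/(81*(-136)) = 1/(-11016) = -1/11016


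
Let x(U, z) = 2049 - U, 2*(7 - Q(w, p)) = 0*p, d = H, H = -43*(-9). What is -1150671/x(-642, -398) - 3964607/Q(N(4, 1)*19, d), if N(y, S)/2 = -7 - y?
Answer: -3558937378/6279 ≈ -5.6680e+5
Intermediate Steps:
N(y, S) = -14 - 2*y (N(y, S) = 2*(-7 - y) = -14 - 2*y)
H = 387
d = 387
Q(w, p) = 7 (Q(w, p) = 7 - 0*p = 7 - ½*0 = 7 + 0 = 7)
-1150671/x(-642, -398) - 3964607/Q(N(4, 1)*19, d) = -1150671/(2049 - 1*(-642)) - 3964607/7 = -1150671/(2049 + 642) - 3964607*⅐ = -1150671/2691 - 3964607/7 = -1150671*1/2691 - 3964607/7 = -383557/897 - 3964607/7 = -3558937378/6279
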